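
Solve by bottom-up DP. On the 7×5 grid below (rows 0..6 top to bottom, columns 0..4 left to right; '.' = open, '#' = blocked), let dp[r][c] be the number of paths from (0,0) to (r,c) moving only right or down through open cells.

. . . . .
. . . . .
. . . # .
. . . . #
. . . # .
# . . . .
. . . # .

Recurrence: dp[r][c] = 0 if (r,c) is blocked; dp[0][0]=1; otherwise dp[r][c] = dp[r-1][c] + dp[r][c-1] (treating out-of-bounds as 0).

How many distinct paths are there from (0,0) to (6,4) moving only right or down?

r\c   0   1   2   3   4
  0   1   1   1   1   1
  1   1   2   3   4   5
  2   1   3   6   0   5
  3   1   4  10  10   0
  4   1   5  15   0   0
  5   0   5  20  20  20
  6   0   5  25   0  20

20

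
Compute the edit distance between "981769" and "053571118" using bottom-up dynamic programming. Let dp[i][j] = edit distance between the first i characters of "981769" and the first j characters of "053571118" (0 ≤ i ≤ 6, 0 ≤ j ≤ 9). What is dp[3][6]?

   ''  0  5  3  5  7  1  1  1  8
''  0  1  2  3  4  5  6  7  8  9
 9  1  1  2  3  4  5  6  7  8  9
 8  2  2  2  3  4  5  6  7  8  8
 1  3  3  3  3  4  5  5  6  7  8
 7  4  4  4  4  4  4  5  6  7  8
 6  5  5  5  5  5  5  5  6  7  8
 9  6  6  6  6  6  6  6  6  7  8

5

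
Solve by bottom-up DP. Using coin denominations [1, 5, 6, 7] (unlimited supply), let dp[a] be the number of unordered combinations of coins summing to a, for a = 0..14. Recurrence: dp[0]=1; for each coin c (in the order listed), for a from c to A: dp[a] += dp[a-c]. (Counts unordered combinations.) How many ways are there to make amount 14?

10

after  coin     0     1     2     3     4     5     6     7     8     9    10    11    12    13    14
          1     1     1     1     1     1     1     1     1     1     1     1     1     1     1     1
          5     1     1     1     1     1     2     2     2     2     2     3     3     3     3     3
          6     1     1     1     1     1     2     3     3     3     3     4     5     6     6     6
          7     1     1     1     1     1     2     3     4     4     4     5     6     8     9    10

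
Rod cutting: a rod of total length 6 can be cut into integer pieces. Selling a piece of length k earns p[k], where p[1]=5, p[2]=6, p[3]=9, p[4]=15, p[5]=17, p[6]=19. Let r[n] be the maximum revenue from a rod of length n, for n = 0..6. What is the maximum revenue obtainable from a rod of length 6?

   n    0    1    2    3    4    5    6
r[n]    0    5   10   15   20   25   30

30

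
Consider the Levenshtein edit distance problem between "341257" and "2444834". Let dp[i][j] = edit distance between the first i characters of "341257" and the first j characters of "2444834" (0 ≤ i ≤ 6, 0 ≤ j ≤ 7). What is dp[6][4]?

   ''  2  4  4  4  8  3  4
''  0  1  2  3  4  5  6  7
 3  1  1  2  3  4  5  5  6
 4  2  2  1  2  3  4  5  5
 1  3  3  2  2  3  4  5  6
 2  4  3  3  3  3  4  5  6
 5  5  4  4  4  4  4  5  6
 7  6  5  5  5  5  5  5  6

5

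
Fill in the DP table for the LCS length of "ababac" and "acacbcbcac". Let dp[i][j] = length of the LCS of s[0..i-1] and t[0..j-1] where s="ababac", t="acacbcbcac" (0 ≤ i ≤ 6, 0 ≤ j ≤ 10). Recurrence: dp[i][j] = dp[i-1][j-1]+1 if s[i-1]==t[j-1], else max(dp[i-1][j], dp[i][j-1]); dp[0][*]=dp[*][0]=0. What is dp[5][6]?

3

   ''  a  c  a  c  b  c  b  c  a  c
''  0  0  0  0  0  0  0  0  0  0  0
 a  0  1  1  1  1  1  1  1  1  1  1
 b  0  1  1  1  1  2  2  2  2  2  2
 a  0  1  1  2  2  2  2  2  2  3  3
 b  0  1  1  2  2  3  3  3  3  3  3
 a  0  1  1  2  2  3  3  3  3  4  4
 c  0  1  2  2  3  3  4  4  4  4  5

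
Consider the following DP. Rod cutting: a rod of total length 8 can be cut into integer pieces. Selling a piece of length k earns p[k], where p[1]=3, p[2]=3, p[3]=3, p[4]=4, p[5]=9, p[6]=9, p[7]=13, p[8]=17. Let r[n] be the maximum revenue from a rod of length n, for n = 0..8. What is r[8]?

   n    0    1    2    3    4    5    6    7    8
r[n]    0    3    6    9   12   15   18   21   24

24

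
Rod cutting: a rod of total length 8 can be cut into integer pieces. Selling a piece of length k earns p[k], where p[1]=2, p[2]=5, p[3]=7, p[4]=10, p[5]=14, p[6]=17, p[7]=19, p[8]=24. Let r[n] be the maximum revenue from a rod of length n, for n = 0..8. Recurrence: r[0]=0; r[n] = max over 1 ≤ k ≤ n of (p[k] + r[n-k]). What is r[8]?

   n    0    1    2    3    4    5    6    7    8
r[n]    0    2    5    7   10   14   17   19   24

24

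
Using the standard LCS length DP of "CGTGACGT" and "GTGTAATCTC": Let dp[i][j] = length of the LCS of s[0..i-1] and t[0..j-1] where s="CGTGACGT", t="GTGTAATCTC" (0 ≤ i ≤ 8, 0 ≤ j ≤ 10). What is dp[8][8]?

   ''  G  T  G  T  A  A  T  C  T  C
''  0  0  0  0  0  0  0  0  0  0  0
 C  0  0  0  0  0  0  0  0  1  1  1
 G  0  1  1  1  1  1  1  1  1  1  1
 T  0  1  2  2  2  2  2  2  2  2  2
 G  0  1  2  3  3  3  3  3  3  3  3
 A  0  1  2  3  3  4  4  4  4  4  4
 C  0  1  2  3  3  4  4  4  5  5  5
 G  0  1  2  3  3  4  4  4  5  5  5
 T  0  1  2  3  4  4  4  5  5  6  6

5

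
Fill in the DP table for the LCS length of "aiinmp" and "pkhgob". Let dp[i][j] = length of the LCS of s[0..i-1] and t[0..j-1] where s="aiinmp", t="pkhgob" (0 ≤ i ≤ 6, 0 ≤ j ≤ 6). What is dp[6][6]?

   ''  p  k  h  g  o  b
''  0  0  0  0  0  0  0
 a  0  0  0  0  0  0  0
 i  0  0  0  0  0  0  0
 i  0  0  0  0  0  0  0
 n  0  0  0  0  0  0  0
 m  0  0  0  0  0  0  0
 p  0  1  1  1  1  1  1

1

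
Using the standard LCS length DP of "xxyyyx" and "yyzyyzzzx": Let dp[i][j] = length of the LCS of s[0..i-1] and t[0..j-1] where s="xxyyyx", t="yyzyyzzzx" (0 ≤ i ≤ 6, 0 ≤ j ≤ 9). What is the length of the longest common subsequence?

4

   ''  y  y  z  y  y  z  z  z  x
''  0  0  0  0  0  0  0  0  0  0
 x  0  0  0  0  0  0  0  0  0  1
 x  0  0  0  0  0  0  0  0  0  1
 y  0  1  1  1  1  1  1  1  1  1
 y  0  1  2  2  2  2  2  2  2  2
 y  0  1  2  2  3  3  3  3  3  3
 x  0  1  2  2  3  3  3  3  3  4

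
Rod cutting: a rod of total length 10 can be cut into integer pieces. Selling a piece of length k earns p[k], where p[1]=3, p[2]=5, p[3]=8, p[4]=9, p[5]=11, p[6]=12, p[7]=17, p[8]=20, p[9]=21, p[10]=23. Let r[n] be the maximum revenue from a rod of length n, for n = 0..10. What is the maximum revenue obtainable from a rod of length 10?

   n    0    1    2    3    4    5    6    7    8    9   10
r[n]    0    3    6    9   12   15   18   21   24   27   30

30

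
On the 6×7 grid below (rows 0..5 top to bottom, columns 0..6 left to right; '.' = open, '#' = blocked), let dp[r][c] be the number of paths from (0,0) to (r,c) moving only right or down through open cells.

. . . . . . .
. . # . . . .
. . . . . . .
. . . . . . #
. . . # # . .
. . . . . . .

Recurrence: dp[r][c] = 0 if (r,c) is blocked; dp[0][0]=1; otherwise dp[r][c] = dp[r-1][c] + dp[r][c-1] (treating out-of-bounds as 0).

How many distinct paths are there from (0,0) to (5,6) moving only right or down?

70

r\c   0   1   2   3   4   5   6
  0   1   1   1   1   1   1   1
  1   1   2   0   1   2   3   4
  2   1   3   3   4   6   9  13
  3   1   4   7  11  17  26   0
  4   1   5  12   0   0  26  26
  5   1   6  18  18  18  44  70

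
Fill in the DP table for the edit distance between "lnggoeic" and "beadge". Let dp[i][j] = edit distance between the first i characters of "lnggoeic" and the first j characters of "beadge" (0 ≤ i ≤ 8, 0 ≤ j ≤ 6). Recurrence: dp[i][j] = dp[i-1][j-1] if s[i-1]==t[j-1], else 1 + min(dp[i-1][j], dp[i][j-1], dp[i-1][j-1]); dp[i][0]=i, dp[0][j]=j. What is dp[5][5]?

5

   ''  b  e  a  d  g  e
''  0  1  2  3  4  5  6
 l  1  1  2  3  4  5  6
 n  2  2  2  3  4  5  6
 g  3  3  3  3  4  4  5
 g  4  4  4  4  4  4  5
 o  5  5  5  5  5  5  5
 e  6  6  5  6  6  6  5
 i  7  7  6  6  7  7  6
 c  8  8  7  7  7  8  7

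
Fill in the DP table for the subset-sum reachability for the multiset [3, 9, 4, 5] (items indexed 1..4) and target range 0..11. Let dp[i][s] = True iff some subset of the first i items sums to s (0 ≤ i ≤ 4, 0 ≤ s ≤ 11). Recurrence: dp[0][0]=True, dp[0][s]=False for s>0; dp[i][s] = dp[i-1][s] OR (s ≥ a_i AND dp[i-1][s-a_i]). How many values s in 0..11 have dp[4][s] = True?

i\s   0   1   2   3   4   5   6   7   8   9  10  11
  0   T   F   F   F   F   F   F   F   F   F   F   F
  1   T   F   F   T   F   F   F   F   F   F   F   F
  2   T   F   F   T   F   F   F   F   F   T   F   F
  3   T   F   F   T   T   F   F   T   F   T   F   F
  4   T   F   F   T   T   T   F   T   T   T   F   F

7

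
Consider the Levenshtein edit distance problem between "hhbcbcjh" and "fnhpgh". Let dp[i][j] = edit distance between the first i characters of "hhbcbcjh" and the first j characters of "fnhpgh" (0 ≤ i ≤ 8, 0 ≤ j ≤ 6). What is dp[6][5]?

6

   ''  f  n  h  p  g  h
''  0  1  2  3  4  5  6
 h  1  1  2  2  3  4  5
 h  2  2  2  2  3  4  4
 b  3  3  3  3  3  4  5
 c  4  4  4  4  4  4  5
 b  5  5  5  5  5  5  5
 c  6  6  6  6  6  6  6
 j  7  7  7  7  7  7  7
 h  8  8  8  7  8  8  7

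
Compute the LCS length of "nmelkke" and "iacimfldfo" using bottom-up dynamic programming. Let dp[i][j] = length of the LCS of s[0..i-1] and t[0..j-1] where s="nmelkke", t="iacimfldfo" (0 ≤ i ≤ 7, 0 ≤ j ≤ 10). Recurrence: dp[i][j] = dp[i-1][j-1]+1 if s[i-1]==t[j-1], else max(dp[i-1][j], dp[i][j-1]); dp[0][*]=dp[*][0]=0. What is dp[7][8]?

2

   ''  i  a  c  i  m  f  l  d  f  o
''  0  0  0  0  0  0  0  0  0  0  0
 n  0  0  0  0  0  0  0  0  0  0  0
 m  0  0  0  0  0  1  1  1  1  1  1
 e  0  0  0  0  0  1  1  1  1  1  1
 l  0  0  0  0  0  1  1  2  2  2  2
 k  0  0  0  0  0  1  1  2  2  2  2
 k  0  0  0  0  0  1  1  2  2  2  2
 e  0  0  0  0  0  1  1  2  2  2  2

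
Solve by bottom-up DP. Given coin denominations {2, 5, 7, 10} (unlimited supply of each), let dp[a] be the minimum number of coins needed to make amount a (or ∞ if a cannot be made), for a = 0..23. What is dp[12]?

2

 a  0  1  2  3  4  5  6  7  8  9 10 11 12 13 14 15 16 17 18 19 20 21 22 23
dp  0  -  1  -  2  1  3  1  4  2  1  3  2  4  2  2  3  2  4  3  2  3  3  4
(- denotes ∞ / unreachable)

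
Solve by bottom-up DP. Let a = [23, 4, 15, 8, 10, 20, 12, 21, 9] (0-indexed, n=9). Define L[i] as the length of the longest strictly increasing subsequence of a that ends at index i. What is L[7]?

5

   i    0    1    2    3    4    5    6    7    8
a[i]   23    4   15    8   10   20   12   21    9
L[i]    1    1    2    2    3    4    4    5    3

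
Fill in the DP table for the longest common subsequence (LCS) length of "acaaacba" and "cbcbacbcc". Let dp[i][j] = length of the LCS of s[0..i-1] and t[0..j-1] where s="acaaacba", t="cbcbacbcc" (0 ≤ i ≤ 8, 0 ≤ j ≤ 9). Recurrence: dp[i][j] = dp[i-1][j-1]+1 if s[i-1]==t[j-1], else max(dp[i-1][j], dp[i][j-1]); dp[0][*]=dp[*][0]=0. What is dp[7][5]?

3

   ''  c  b  c  b  a  c  b  c  c
''  0  0  0  0  0  0  0  0  0  0
 a  0  0  0  0  0  1  1  1  1  1
 c  0  1  1  1  1  1  2  2  2  2
 a  0  1  1  1  1  2  2  2  2  2
 a  0  1  1  1  1  2  2  2  2  2
 a  0  1  1  1  1  2  2  2  2  2
 c  0  1  1  2  2  2  3  3  3  3
 b  0  1  2  2  3  3  3  4  4  4
 a  0  1  2  2  3  4  4  4  4  4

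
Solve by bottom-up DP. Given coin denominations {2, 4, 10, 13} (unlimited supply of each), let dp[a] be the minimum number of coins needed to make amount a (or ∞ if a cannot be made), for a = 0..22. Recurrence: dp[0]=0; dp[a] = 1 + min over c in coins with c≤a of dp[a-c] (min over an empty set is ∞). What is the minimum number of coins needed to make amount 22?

 a  0  1  2  3  4  5  6  7  8  9 10 11 12 13 14 15 16 17 18 19 20 21 22
dp  0  -  1  -  1  -  2  -  2  -  1  -  2  1  2  2  3  2  3  3  2  3  3
(- denotes ∞ / unreachable)

3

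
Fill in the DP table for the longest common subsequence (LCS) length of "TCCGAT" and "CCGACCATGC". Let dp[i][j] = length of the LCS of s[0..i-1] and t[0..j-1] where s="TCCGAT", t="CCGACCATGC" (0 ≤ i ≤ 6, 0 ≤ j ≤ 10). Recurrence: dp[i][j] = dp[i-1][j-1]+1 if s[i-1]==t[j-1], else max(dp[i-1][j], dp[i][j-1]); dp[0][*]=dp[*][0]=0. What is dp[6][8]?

   ''  C  C  G  A  C  C  A  T  G  C
''  0  0  0  0  0  0  0  0  0  0  0
 T  0  0  0  0  0  0  0  0  1  1  1
 C  0  1  1  1  1  1  1  1  1  1  2
 C  0  1  2  2  2  2  2  2  2  2  2
 G  0  1  2  3  3  3  3  3  3  3  3
 A  0  1  2  3  4  4  4  4  4  4  4
 T  0  1  2  3  4  4  4  4  5  5  5

5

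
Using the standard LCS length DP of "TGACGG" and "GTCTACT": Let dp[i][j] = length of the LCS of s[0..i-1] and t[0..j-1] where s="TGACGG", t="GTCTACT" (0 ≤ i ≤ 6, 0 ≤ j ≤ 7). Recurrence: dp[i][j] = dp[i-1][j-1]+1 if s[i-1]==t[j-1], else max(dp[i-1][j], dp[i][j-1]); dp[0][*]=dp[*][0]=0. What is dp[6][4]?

   ''  G  T  C  T  A  C  T
''  0  0  0  0  0  0  0  0
 T  0  0  1  1  1  1  1  1
 G  0  1  1  1  1  1  1  1
 A  0  1  1  1  1  2  2  2
 C  0  1  1  2  2  2  3  3
 G  0  1  1  2  2  2  3  3
 G  0  1  1  2  2  2  3  3

2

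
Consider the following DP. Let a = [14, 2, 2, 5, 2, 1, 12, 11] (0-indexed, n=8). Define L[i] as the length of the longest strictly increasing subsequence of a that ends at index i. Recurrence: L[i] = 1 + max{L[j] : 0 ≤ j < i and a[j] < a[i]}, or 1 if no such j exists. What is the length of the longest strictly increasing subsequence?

3

   i    0    1    2    3    4    5    6    7
a[i]   14    2    2    5    2    1   12   11
L[i]    1    1    1    2    1    1    3    3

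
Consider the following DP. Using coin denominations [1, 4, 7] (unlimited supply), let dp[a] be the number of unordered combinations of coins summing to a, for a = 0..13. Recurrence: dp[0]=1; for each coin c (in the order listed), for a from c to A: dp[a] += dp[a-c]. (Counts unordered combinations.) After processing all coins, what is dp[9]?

4

after  coin     0     1     2     3     4     5     6     7     8     9    10    11    12    13
          1     1     1     1     1     1     1     1     1     1     1     1     1     1     1
          4     1     1     1     1     2     2     2     2     3     3     3     3     4     4
          7     1     1     1     1     2     2     2     3     4     4     4     5     6     6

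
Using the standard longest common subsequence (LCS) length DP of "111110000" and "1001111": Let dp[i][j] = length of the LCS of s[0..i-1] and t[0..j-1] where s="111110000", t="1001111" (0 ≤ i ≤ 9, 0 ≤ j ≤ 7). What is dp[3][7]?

   ''  1  0  0  1  1  1  1
''  0  0  0  0  0  0  0  0
 1  0  1  1  1  1  1  1  1
 1  0  1  1  1  2  2  2  2
 1  0  1  1  1  2  3  3  3
 1  0  1  1  1  2  3  4  4
 1  0  1  1  1  2  3  4  5
 0  0  1  2  2  2  3  4  5
 0  0  1  2  3  3  3  4  5
 0  0  1  2  3  3  3  4  5
 0  0  1  2  3  3  3  4  5

3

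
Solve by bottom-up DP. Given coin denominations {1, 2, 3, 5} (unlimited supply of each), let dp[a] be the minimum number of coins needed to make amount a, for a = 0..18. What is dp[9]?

3

 a  0  1  2  3  4  5  6  7  8  9 10 11 12 13 14 15 16 17 18
dp  0  1  1  1  2  1  2  2  2  3  2  3  3  3  4  3  4  4  4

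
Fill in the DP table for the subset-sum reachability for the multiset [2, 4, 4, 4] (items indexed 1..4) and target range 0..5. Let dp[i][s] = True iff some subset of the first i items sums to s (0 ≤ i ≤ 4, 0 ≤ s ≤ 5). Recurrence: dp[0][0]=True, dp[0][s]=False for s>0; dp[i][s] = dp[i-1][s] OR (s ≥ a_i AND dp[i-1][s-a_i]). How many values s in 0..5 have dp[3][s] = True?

3

i\s   0   1   2   3   4   5
  0   T   F   F   F   F   F
  1   T   F   T   F   F   F
  2   T   F   T   F   T   F
  3   T   F   T   F   T   F
  4   T   F   T   F   T   F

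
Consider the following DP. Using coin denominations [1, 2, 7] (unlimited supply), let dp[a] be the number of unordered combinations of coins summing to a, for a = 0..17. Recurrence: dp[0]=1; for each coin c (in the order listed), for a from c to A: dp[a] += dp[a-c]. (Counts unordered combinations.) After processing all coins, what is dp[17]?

after  coin     0     1     2     3     4     5     6     7     8     9    10    11    12    13    14    15    16    17
          1     1     1     1     1     1     1     1     1     1     1     1     1     1     1     1     1     1     1
          2     1     1     2     2     3     3     4     4     5     5     6     6     7     7     8     8     9     9
          7     1     1     2     2     3     3     4     5     6     7     8     9    10    11    13    14    16    17

17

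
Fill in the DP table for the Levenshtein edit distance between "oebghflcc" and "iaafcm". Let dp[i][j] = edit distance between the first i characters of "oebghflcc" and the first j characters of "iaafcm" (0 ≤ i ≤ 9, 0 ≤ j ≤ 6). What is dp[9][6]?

7

   ''  i  a  a  f  c  m
''  0  1  2  3  4  5  6
 o  1  1  2  3  4  5  6
 e  2  2  2  3  4  5  6
 b  3  3  3  3  4  5  6
 g  4  4  4  4  4  5  6
 h  5  5  5  5  5  5  6
 f  6  6  6  6  5  6  6
 l  7  7  7  7  6  6  7
 c  8  8  8  8  7  6  7
 c  9  9  9  9  8  7  7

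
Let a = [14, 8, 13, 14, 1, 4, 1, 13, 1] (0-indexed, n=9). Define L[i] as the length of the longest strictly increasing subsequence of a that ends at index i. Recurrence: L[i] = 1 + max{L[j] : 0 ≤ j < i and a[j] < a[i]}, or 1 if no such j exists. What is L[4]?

   i    0    1    2    3    4    5    6    7    8
a[i]   14    8   13   14    1    4    1   13    1
L[i]    1    1    2    3    1    2    1    3    1

1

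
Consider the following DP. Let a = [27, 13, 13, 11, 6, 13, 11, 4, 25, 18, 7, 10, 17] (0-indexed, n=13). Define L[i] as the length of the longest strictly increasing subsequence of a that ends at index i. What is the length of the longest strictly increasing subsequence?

4

   i    0    1    2    3    4    5    6    7    8    9   10   11   12
a[i]   27   13   13   11    6   13   11    4   25   18    7   10   17
L[i]    1    1    1    1    1    2    2    1    3    3    2    3    4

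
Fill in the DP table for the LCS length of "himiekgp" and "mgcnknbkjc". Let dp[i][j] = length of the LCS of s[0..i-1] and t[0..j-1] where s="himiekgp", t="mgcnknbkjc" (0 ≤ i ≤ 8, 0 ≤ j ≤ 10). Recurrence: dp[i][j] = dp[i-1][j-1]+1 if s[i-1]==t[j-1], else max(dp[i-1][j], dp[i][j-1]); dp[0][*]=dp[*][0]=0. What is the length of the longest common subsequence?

   ''  m  g  c  n  k  n  b  k  j  c
''  0  0  0  0  0  0  0  0  0  0  0
 h  0  0  0  0  0  0  0  0  0  0  0
 i  0  0  0  0  0  0  0  0  0  0  0
 m  0  1  1  1  1  1  1  1  1  1  1
 i  0  1  1  1  1  1  1  1  1  1  1
 e  0  1  1  1  1  1  1  1  1  1  1
 k  0  1  1  1  1  2  2  2  2  2  2
 g  0  1  2  2  2  2  2  2  2  2  2
 p  0  1  2  2  2  2  2  2  2  2  2

2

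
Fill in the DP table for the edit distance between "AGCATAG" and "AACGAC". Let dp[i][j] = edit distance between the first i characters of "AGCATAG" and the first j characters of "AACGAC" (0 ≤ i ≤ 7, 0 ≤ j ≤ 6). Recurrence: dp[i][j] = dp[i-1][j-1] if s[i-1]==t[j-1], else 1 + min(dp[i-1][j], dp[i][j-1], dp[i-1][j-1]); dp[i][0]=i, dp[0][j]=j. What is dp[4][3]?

   ''  A  A  C  G  A  C
''  0  1  2  3  4  5  6
 A  1  0  1  2  3  4  5
 G  2  1  1  2  2  3  4
 C  3  2  2  1  2  3  3
 A  4  3  2  2  2  2  3
 T  5  4  3  3  3  3  3
 A  6  5  4  4  4  3  4
 G  7  6  5  5  4  4  4

2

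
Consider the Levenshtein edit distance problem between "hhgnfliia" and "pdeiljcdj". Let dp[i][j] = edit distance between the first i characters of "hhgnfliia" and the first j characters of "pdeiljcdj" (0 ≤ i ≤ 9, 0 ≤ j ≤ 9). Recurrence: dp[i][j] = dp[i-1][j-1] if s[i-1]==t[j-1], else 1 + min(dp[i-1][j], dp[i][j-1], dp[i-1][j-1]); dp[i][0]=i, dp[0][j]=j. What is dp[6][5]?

5

   ''  p  d  e  i  l  j  c  d  j
''  0  1  2  3  4  5  6  7  8  9
 h  1  1  2  3  4  5  6  7  8  9
 h  2  2  2  3  4  5  6  7  8  9
 g  3  3  3  3  4  5  6  7  8  9
 n  4  4  4  4  4  5  6  7  8  9
 f  5  5  5  5  5  5  6  7  8  9
 l  6  6  6  6  6  5  6  7  8  9
 i  7  7  7  7  6  6  6  7  8  9
 i  8  8  8  8  7  7  7  7  8  9
 a  9  9  9  9  8  8  8  8  8  9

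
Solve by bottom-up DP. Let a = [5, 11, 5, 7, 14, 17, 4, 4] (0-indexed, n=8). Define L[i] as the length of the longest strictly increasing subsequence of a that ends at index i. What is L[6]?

   i    0    1    2    3    4    5    6    7
a[i]    5   11    5    7   14   17    4    4
L[i]    1    2    1    2    3    4    1    1

1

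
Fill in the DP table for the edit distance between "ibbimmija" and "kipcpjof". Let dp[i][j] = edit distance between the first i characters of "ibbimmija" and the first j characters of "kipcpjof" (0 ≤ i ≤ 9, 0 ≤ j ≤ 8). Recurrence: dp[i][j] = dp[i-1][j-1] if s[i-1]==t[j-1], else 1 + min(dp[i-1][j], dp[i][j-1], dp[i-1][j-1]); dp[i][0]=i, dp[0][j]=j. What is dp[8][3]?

7

   ''  k  i  p  c  p  j  o  f
''  0  1  2  3  4  5  6  7  8
 i  1  1  1  2  3  4  5  6  7
 b  2  2  2  2  3  4  5  6  7
 b  3  3  3  3  3  4  5  6  7
 i  4  4  3  4  4  4  5  6  7
 m  5  5  4  4  5  5  5  6  7
 m  6  6  5  5  5  6  6  6  7
 i  7  7  6  6  6  6  7  7  7
 j  8  8  7  7  7  7  6  7  8
 a  9  9  8  8  8  8  7  7  8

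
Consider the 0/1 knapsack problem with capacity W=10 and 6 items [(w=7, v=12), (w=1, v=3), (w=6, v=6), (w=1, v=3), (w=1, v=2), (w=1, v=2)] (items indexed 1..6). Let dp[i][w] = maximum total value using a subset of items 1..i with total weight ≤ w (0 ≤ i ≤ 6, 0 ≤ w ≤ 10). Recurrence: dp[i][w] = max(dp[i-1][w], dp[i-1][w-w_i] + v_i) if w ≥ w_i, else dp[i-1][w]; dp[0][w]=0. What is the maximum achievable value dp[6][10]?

20

i\w   0   1   2   3   4   5   6   7   8   9  10
  0   0   0   0   0   0   0   0   0   0   0   0
  1   0   0   0   0   0   0   0  12  12  12  12
  2   0   3   3   3   3   3   3  12  15  15  15
  3   0   3   3   3   3   3   6  12  15  15  15
  4   0   3   6   6   6   6   6  12  15  18  18
  5   0   3   6   8   8   8   8  12  15  18  20
  6   0   3   6   8  10  10  10  12  15  18  20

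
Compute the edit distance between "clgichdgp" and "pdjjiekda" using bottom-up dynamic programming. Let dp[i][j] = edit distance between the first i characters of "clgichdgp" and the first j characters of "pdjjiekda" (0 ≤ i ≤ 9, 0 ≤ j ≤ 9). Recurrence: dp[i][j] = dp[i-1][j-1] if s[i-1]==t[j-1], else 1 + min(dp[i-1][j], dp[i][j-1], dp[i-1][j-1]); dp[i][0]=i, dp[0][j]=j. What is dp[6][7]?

6

   ''  p  d  j  j  i  e  k  d  a
''  0  1  2  3  4  5  6  7  8  9
 c  1  1  2  3  4  5  6  7  8  9
 l  2  2  2  3  4  5  6  7  8  9
 g  3  3  3  3  4  5  6  7  8  9
 i  4  4  4  4  4  4  5  6  7  8
 c  5  5  5  5  5  5  5  6  7  8
 h  6  6  6  6  6  6  6  6  7  8
 d  7  7  6  7  7  7  7  7  6  7
 g  8  8  7  7  8  8  8  8  7  7
 p  9  8  8  8  8  9  9  9  8  8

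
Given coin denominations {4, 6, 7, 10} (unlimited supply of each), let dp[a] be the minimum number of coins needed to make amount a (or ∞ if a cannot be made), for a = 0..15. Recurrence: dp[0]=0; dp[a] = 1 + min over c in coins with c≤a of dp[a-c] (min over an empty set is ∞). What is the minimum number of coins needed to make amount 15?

3

 a  0  1  2  3  4  5  6  7  8  9 10 11 12 13 14 15
dp  0  -  -  -  1  -  1  1  2  -  1  2  2  2  2  3
(- denotes ∞ / unreachable)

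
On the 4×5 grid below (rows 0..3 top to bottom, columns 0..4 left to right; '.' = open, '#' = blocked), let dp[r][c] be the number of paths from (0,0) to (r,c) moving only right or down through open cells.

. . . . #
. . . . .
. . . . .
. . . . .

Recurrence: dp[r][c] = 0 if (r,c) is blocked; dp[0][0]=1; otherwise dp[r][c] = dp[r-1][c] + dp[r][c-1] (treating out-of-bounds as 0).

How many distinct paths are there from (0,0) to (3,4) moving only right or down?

34

r\c   0   1   2   3   4
  0   1   1   1   1   0
  1   1   2   3   4   4
  2   1   3   6  10  14
  3   1   4  10  20  34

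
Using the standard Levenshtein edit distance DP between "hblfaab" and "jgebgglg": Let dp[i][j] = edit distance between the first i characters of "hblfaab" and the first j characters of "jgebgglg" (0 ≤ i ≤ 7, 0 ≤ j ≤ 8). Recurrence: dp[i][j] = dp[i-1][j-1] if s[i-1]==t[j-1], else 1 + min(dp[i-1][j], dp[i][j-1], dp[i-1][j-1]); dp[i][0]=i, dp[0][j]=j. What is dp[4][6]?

5

   ''  j  g  e  b  g  g  l  g
''  0  1  2  3  4  5  6  7  8
 h  1  1  2  3  4  5  6  7  8
 b  2  2  2  3  3  4  5  6  7
 l  3  3  3  3  4  4  5  5  6
 f  4  4  4  4  4  5  5  6  6
 a  5  5  5  5  5  5  6  6  7
 a  6  6  6  6  6  6  6  7  7
 b  7  7  7  7  6  7  7  7  8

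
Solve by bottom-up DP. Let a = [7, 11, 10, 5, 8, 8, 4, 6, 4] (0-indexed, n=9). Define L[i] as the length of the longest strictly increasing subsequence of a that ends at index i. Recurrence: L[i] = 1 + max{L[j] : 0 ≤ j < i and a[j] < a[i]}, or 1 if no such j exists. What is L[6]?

   i    0    1    2    3    4    5    6    7    8
a[i]    7   11   10    5    8    8    4    6    4
L[i]    1    2    2    1    2    2    1    2    1

1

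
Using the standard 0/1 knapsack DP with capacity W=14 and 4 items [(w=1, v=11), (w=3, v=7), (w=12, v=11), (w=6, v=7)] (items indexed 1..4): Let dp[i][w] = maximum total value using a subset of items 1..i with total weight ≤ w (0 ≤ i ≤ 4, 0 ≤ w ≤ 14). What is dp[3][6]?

18

i\w   0   1   2   3   4   5   6   7   8   9  10  11  12  13  14
  0   0   0   0   0   0   0   0   0   0   0   0   0   0   0   0
  1   0  11  11  11  11  11  11  11  11  11  11  11  11  11  11
  2   0  11  11  11  18  18  18  18  18  18  18  18  18  18  18
  3   0  11  11  11  18  18  18  18  18  18  18  18  18  22  22
  4   0  11  11  11  18  18  18  18  18  18  25  25  25  25  25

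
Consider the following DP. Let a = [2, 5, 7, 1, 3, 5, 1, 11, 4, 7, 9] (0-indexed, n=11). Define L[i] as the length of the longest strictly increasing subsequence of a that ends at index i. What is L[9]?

4

   i    0    1    2    3    4    5    6    7    8    9   10
a[i]    2    5    7    1    3    5    1   11    4    7    9
L[i]    1    2    3    1    2    3    1    4    3    4    5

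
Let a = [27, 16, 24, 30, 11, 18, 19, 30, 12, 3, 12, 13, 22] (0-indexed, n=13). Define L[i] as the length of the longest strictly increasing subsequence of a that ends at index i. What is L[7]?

   i    0    1    2    3    4    5    6    7    8    9   10   11   12
a[i]   27   16   24   30   11   18   19   30   12    3   12   13   22
L[i]    1    1    2    3    1    2    3    4    2    1    2    3    4

4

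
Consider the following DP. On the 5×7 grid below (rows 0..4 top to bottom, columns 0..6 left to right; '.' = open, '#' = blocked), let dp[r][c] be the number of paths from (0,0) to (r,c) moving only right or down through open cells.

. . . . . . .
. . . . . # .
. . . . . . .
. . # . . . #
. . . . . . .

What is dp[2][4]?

r\c   0   1   2   3   4   5   6
  0   1   1   1   1   1   1   1
  1   1   2   3   4   5   0   1
  2   1   3   6  10  15  15  16
  3   1   4   0  10  25  40   0
  4   1   5   5  15  40  80  80

15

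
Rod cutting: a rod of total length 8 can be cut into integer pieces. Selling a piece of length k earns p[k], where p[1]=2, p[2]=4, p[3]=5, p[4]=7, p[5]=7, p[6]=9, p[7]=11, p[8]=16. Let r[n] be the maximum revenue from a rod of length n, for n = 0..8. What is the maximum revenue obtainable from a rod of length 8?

16

   n    0    1    2    3    4    5    6    7    8
r[n]    0    2    4    6    8   10   12   14   16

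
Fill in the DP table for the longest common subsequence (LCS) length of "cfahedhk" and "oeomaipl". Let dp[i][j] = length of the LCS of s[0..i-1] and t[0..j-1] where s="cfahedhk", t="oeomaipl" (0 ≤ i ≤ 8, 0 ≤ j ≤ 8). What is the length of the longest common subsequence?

1

   ''  o  e  o  m  a  i  p  l
''  0  0  0  0  0  0  0  0  0
 c  0  0  0  0  0  0  0  0  0
 f  0  0  0  0  0  0  0  0  0
 a  0  0  0  0  0  1  1  1  1
 h  0  0  0  0  0  1  1  1  1
 e  0  0  1  1  1  1  1  1  1
 d  0  0  1  1  1  1  1  1  1
 h  0  0  1  1  1  1  1  1  1
 k  0  0  1  1  1  1  1  1  1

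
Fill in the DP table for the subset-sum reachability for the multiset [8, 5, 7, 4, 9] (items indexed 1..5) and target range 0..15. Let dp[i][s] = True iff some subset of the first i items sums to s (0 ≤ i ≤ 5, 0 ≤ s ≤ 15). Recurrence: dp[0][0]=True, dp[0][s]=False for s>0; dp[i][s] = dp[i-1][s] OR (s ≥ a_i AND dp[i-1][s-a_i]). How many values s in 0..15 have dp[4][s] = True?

10

i\s   0   1   2   3   4   5   6   7   8   9  10  11  12  13  14  15
  0   T   F   F   F   F   F   F   F   F   F   F   F   F   F   F   F
  1   T   F   F   F   F   F   F   F   T   F   F   F   F   F   F   F
  2   T   F   F   F   F   T   F   F   T   F   F   F   F   T   F   F
  3   T   F   F   F   F   T   F   T   T   F   F   F   T   T   F   T
  4   T   F   F   F   T   T   F   T   T   T   F   T   T   T   F   T
  5   T   F   F   F   T   T   F   T   T   T   F   T   T   T   T   T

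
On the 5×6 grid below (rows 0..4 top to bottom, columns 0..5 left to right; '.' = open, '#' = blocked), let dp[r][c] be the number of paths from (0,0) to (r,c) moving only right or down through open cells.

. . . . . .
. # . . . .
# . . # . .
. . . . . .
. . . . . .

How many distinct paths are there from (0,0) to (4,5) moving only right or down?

r\c   0   1   2   3   4   5
  0   1   1   1   1   1   1
  1   1   0   1   2   3   4
  2   0   0   1   0   3   7
  3   0   0   1   1   4  11
  4   0   0   1   2   6  17

17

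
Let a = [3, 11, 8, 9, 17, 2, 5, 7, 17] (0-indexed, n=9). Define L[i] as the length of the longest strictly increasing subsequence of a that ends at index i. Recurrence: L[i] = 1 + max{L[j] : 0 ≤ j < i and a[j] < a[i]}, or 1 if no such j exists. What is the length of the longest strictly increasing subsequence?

   i    0    1    2    3    4    5    6    7    8
a[i]    3   11    8    9   17    2    5    7   17
L[i]    1    2    2    3    4    1    2    3    4

4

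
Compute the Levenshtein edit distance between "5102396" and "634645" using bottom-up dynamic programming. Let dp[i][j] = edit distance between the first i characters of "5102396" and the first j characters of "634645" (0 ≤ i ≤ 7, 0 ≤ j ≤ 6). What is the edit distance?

   ''  6  3  4  6  4  5
''  0  1  2  3  4  5  6
 5  1  1  2  3  4  5  5
 1  2  2  2  3  4  5  6
 0  3  3  3  3  4  5  6
 2  4  4  4  4  4  5  6
 3  5  5  4  5  5  5  6
 9  6  6  5  5  6  6  6
 6  7  6  6  6  5  6  7

7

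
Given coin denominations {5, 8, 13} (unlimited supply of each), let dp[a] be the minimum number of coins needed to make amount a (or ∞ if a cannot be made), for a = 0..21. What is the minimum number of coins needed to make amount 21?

 a  0  1  2  3  4  5  6  7  8  9 10 11 12 13 14 15 16 17 18 19 20 21
dp  0  -  -  -  -  1  -  -  1  -  2  -  -  1  -  3  2  -  2  -  4  2
(- denotes ∞ / unreachable)

2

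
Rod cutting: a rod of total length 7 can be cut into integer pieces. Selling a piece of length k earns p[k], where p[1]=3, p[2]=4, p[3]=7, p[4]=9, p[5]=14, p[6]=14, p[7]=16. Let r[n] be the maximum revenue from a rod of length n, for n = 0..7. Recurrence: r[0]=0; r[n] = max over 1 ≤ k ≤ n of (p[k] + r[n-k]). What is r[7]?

21

   n    0    1    2    3    4    5    6    7
r[n]    0    3    6    9   12   15   18   21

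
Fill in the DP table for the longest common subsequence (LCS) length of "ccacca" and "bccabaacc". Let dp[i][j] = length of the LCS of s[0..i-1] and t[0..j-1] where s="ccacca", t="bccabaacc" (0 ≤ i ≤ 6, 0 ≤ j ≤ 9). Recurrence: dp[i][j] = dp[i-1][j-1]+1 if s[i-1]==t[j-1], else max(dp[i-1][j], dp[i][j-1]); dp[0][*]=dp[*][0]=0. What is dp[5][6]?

3

   ''  b  c  c  a  b  a  a  c  c
''  0  0  0  0  0  0  0  0  0  0
 c  0  0  1  1  1  1  1  1  1  1
 c  0  0  1  2  2  2  2  2  2  2
 a  0  0  1  2  3  3  3  3  3  3
 c  0  0  1  2  3  3  3  3  4  4
 c  0  0  1  2  3  3  3  3  4  5
 a  0  0  1  2  3  3  4  4  4  5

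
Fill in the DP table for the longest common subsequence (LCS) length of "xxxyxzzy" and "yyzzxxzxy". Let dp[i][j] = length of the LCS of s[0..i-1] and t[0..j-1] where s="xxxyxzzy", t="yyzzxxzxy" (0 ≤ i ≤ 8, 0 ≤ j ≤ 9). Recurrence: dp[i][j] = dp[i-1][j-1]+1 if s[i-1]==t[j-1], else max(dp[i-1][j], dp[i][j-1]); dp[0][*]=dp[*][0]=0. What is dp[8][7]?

3

   ''  y  y  z  z  x  x  z  x  y
''  0  0  0  0  0  0  0  0  0  0
 x  0  0  0  0  0  1  1  1  1  1
 x  0  0  0  0  0  1  2  2  2  2
 x  0  0  0  0  0  1  2  2  3  3
 y  0  1  1  1  1  1  2  2  3  4
 x  0  1  1  1  1  2  2  2  3  4
 z  0  1  1  2  2  2  2  3  3  4
 z  0  1  1  2  3  3  3  3  3  4
 y  0  1  2  2  3  3  3  3  3  4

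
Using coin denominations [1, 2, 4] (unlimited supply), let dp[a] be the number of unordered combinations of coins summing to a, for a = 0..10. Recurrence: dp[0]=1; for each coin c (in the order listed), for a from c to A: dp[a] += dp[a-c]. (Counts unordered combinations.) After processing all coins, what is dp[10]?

after  coin     0     1     2     3     4     5     6     7     8     9    10
          1     1     1     1     1     1     1     1     1     1     1     1
          2     1     1     2     2     3     3     4     4     5     5     6
          4     1     1     2     2     4     4     6     6     9     9    12

12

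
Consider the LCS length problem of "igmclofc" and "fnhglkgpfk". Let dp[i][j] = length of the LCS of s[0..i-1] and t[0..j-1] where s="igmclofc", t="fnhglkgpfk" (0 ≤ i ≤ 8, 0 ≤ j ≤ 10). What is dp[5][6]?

   ''  f  n  h  g  l  k  g  p  f  k
''  0  0  0  0  0  0  0  0  0  0  0
 i  0  0  0  0  0  0  0  0  0  0  0
 g  0  0  0  0  1  1  1  1  1  1  1
 m  0  0  0  0  1  1  1  1  1  1  1
 c  0  0  0  0  1  1  1  1  1  1  1
 l  0  0  0  0  1  2  2  2  2  2  2
 o  0  0  0  0  1  2  2  2  2  2  2
 f  0  1  1  1  1  2  2  2  2  3  3
 c  0  1  1  1  1  2  2  2  2  3  3

2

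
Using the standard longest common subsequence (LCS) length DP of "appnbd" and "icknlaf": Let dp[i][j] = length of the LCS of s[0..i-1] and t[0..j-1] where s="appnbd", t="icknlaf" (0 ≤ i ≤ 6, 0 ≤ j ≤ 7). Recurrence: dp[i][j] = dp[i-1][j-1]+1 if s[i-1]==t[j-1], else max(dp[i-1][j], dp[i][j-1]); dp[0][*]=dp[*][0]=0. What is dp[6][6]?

1

   ''  i  c  k  n  l  a  f
''  0  0  0  0  0  0  0  0
 a  0  0  0  0  0  0  1  1
 p  0  0  0  0  0  0  1  1
 p  0  0  0  0  0  0  1  1
 n  0  0  0  0  1  1  1  1
 b  0  0  0  0  1  1  1  1
 d  0  0  0  0  1  1  1  1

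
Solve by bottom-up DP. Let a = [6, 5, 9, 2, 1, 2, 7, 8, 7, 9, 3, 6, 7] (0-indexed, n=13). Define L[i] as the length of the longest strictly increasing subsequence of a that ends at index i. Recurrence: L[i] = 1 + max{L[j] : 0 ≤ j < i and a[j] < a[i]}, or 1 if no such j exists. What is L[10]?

   i    0    1    2    3    4    5    6    7    8    9   10   11   12
a[i]    6    5    9    2    1    2    7    8    7    9    3    6    7
L[i]    1    1    2    1    1    2    3    4    3    5    3    4    5

3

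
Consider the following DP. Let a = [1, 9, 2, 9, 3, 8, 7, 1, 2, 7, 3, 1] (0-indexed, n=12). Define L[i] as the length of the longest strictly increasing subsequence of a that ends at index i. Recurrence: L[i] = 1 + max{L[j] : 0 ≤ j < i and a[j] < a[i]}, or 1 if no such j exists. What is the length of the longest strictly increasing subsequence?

   i    0    1    2    3    4    5    6    7    8    9   10   11
a[i]    1    9    2    9    3    8    7    1    2    7    3    1
L[i]    1    2    2    3    3    4    4    1    2    4    3    1

4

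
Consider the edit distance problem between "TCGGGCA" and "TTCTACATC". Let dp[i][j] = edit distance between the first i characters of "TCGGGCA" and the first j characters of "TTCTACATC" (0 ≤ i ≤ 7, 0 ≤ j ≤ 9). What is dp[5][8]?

   ''  T  T  C  T  A  C  A  T  C
''  0  1  2  3  4  5  6  7  8  9
 T  1  0  1  2  3  4  5  6  7  8
 C  2  1  1  1  2  3  4  5  6  7
 G  3  2  2  2  2  3  4  5  6  7
 G  4  3  3  3  3  3  4  5  6  7
 G  5  4  4  4  4  4  4  5  6  7
 C  6  5  5  4  5  5  4  5  6  6
 A  7  6  6  5  5  5  5  4  5  6

6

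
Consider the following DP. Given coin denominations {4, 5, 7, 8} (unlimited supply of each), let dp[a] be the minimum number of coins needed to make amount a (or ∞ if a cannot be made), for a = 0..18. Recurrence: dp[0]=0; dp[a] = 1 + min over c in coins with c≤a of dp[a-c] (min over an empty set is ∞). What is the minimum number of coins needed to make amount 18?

 a  0  1  2  3  4  5  6  7  8  9 10 11 12 13 14 15 16 17 18
dp  0  -  -  -  1  1  -  1  1  2  2  2  2  2  2  2  2  3  3
(- denotes ∞ / unreachable)

3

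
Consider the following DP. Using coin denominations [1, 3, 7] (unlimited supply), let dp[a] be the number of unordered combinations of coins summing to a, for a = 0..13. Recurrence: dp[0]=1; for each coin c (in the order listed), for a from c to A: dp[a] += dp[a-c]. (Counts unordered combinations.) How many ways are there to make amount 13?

8

after  coin     0     1     2     3     4     5     6     7     8     9    10    11    12    13
          1     1     1     1     1     1     1     1     1     1     1     1     1     1     1
          3     1     1     1     2     2     2     3     3     3     4     4     4     5     5
          7     1     1     1     2     2     2     3     4     4     5     6     6     7     8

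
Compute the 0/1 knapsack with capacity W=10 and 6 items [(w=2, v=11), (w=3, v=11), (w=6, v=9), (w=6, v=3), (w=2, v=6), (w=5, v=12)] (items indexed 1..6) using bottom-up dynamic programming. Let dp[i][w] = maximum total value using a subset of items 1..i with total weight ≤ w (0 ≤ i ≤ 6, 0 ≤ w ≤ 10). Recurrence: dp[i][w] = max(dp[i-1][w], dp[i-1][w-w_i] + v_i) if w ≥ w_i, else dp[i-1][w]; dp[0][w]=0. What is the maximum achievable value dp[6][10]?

i\w   0   1   2   3   4   5   6   7   8   9  10
  0   0   0   0   0   0   0   0   0   0   0   0
  1   0   0  11  11  11  11  11  11  11  11  11
  2   0   0  11  11  11  22  22  22  22  22  22
  3   0   0  11  11  11  22  22  22  22  22  22
  4   0   0  11  11  11  22  22  22  22  22  22
  5   0   0  11  11  17  22  22  28  28  28  28
  6   0   0  11  11  17  22  22  28  28  29  34

34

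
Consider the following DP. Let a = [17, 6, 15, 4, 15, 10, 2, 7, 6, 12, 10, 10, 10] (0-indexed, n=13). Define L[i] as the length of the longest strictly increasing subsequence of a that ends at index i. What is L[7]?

2

   i    0    1    2    3    4    5    6    7    8    9   10   11   12
a[i]   17    6   15    4   15   10    2    7    6   12   10   10   10
L[i]    1    1    2    1    2    2    1    2    2    3    3    3    3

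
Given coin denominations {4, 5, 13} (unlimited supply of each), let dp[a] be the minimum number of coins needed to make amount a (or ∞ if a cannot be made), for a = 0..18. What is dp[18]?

 a  0  1  2  3  4  5  6  7  8  9 10 11 12 13 14 15 16 17 18
dp  0  -  -  -  1  1  -  -  2  2  2  -  3  1  3  3  4  2  2
(- denotes ∞ / unreachable)

2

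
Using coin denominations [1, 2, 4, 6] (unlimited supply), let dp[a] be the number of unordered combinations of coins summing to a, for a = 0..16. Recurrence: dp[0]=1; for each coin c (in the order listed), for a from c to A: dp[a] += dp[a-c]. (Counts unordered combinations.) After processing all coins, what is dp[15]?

after  coin     0     1     2     3     4     5     6     7     8     9    10    11    12    13    14    15    16
          1     1     1     1     1     1     1     1     1     1     1     1     1     1     1     1     1     1
          2     1     1     2     2     3     3     4     4     5     5     6     6     7     7     8     8     9
          4     1     1     2     2     4     4     6     6     9     9    12    12    16    16    20    20    25
          6     1     1     2     2     4     4     7     7    11    11    16    16    23    23    31    31    41

31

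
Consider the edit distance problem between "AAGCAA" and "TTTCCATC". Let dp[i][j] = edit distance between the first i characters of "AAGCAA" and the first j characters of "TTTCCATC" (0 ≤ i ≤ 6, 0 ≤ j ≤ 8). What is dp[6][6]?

4

   ''  T  T  T  C  C  A  T  C
''  0  1  2  3  4  5  6  7  8
 A  1  1  2  3  4  5  5  6  7
 A  2  2  2  3  4  5  5  6  7
 G  3  3  3  3  4  5  6  6  7
 C  4  4  4  4  3  4  5  6  6
 A  5  5  5  5  4  4  4  5  6
 A  6  6  6  6  5  5  4  5  6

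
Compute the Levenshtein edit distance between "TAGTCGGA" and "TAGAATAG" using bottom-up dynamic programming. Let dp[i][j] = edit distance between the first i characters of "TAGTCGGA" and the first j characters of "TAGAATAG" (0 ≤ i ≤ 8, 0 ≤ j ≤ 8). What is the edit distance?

   ''  T  A  G  A  A  T  A  G
''  0  1  2  3  4  5  6  7  8
 T  1  0  1  2  3  4  5  6  7
 A  2  1  0  1  2  3  4  5  6
 G  3  2  1  0  1  2  3  4  5
 T  4  3  2  1  1  2  2  3  4
 C  5  4  3  2  2  2  3  3  4
 G  6  5  4  3  3  3  3  4  3
 G  7  6  5  4  4  4  4  4  4
 A  8  7  6  5  4  4  5  4  5

5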